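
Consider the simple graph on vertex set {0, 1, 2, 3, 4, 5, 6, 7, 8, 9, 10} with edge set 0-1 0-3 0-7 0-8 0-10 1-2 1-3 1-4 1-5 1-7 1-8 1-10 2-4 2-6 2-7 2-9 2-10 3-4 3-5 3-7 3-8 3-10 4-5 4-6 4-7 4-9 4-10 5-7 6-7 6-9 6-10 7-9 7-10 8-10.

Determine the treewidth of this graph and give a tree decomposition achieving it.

Treewidth 4.
One such decomposition:
Bags: B1 = {1, 2, 4, 7, 10}  B2 = {1, 3, 4, 7, 10}  B3 = {2, 4, 6, 7, 10}  B4 = {0, 1, 3, 7, 10}  B5 = {2, 4, 6, 7, 9}  B6 = {0, 1, 3, 8, 10}  B7 = {1, 3, 4, 5, 7}
Tree: B1–B2, B1–B3, B2–B4, B3–B5, B4–B6, B2–B7

Every bag has size at most 5, so the width is 5 − 1 = 4 and tw(G) ≤ 4. Conversely, {0, 1, 3, 8, 10} is a clique of size 5, and the vertices of any clique must share a bag in every tree decomposition; so some bag has ≥ 5 vertices and tw(G) ≥ 4. Hence tw(G) = 4 exactly.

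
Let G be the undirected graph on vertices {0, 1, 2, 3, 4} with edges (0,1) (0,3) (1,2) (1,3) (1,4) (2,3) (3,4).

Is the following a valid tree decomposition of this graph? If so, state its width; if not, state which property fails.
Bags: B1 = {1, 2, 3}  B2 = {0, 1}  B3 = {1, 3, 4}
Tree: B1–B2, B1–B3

A tree decomposition must satisfy three properties: every vertex lies in some bag; for every edge, both endpoints lie together in some bag; and for every vertex, the bags containing it form a connected subtree. Here edge (3,0) lies in no bag, so the decomposition is invalid.

No — edge (3,0) lies in no bag.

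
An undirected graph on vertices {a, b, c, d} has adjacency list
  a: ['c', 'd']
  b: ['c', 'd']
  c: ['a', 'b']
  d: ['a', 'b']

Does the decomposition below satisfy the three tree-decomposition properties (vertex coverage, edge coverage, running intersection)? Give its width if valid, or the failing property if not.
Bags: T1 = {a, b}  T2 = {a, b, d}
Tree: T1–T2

No — vertex c appears in no bag.

A tree decomposition must satisfy three properties: every vertex lies in some bag; for every edge, both endpoints lie together in some bag; and for every vertex, the bags containing it form a connected subtree. Here vertex c appears in no bag, so the decomposition is invalid.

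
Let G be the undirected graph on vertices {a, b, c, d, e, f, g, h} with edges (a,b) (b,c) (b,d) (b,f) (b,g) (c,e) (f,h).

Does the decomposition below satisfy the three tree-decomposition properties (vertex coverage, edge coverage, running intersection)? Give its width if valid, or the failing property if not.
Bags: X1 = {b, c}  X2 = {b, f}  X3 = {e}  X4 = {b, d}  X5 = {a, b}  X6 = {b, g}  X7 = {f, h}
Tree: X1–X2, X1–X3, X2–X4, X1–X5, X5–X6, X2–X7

No — edge (c,e) lies in no bag.

A tree decomposition must satisfy three properties: every vertex lies in some bag; for every edge, both endpoints lie together in some bag; and for every vertex, the bags containing it form a connected subtree. Here edge (c,e) lies in no bag, so the decomposition is invalid.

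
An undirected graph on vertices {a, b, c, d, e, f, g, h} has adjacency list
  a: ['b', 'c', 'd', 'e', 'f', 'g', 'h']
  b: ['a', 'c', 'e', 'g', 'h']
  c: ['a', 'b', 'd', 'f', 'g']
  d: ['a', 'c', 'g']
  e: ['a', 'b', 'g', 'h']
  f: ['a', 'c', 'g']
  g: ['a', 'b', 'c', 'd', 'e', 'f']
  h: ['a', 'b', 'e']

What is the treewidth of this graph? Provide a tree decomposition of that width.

Treewidth 3.
One optimal decomposition is:
Bags: B1 = {a, b, e, g}  B2 = {a, b, c, g}  B3 = {a, c, d, g}  B4 = {a, c, f, g}  B5 = {a, b, e, h}
Tree: B1–B2, B2–B3, B3–B4, B1–B5

The largest bag has 4 vertices, giving width 3; this decomposition certifies tw(G) ≤ 3. On the other hand G contains the 4-clique {a, b, e, g}. A clique must lie in a single bag of any decomposition, so no decomposition can have width below 3. Combining the bounds, tw(G) = 3.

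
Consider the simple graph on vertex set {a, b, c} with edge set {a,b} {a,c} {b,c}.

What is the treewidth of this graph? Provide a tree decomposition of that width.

Treewidth 2.
One such decomposition:
Bags: B1 = {a, b, c}
Tree: (single bag)

A single bag containing all 3 vertices is trivially a valid decomposition of width 2. For the lower bound, the 3 vertices {a, b, c} are pairwise adjacent, and any tree decomposition puts a clique entirely inside one bag — forcing width ≥ 2. Therefore the treewidth is 2.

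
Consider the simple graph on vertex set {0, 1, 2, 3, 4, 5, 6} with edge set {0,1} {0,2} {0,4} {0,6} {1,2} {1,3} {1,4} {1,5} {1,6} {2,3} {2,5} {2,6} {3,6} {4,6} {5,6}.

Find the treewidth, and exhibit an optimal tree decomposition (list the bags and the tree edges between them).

Each bag holds 4 vertices, so the decomposition has width 3, which upper-bounds the treewidth. Conversely, {0, 1, 2, 6} is a clique of size 4, and the vertices of any clique must share a bag in every tree decomposition; so some bag has ≥ 4 vertices and tw(G) ≥ 3. Hence tw(G) = 3 exactly.

Treewidth 3.
One optimal decomposition is:
Bags: B1 = {0, 1, 4, 6}  B2 = {0, 1, 2, 6}  B3 = {1, 2, 5, 6}  B4 = {1, 2, 3, 6}
Tree: B1–B2, B2–B3, B3–B4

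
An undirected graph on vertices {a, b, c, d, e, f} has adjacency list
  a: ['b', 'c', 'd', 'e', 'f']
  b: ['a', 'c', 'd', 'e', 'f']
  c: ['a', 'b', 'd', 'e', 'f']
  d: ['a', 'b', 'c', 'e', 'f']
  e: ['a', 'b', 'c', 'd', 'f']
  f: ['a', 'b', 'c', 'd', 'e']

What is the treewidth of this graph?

A width-5 tree decomposition is:
Bags: B1 = {a, b, c, d, e, f}
Tree: (single bag)
A single bag containing all 6 vertices is trivially a valid decomposition of width 5. On the other hand G contains the 6-clique {a, b, c, d, e, f}. A clique must lie in a single bag of any decomposition, so no decomposition can have width below 5. Hence tw(G) = 5 exactly.

5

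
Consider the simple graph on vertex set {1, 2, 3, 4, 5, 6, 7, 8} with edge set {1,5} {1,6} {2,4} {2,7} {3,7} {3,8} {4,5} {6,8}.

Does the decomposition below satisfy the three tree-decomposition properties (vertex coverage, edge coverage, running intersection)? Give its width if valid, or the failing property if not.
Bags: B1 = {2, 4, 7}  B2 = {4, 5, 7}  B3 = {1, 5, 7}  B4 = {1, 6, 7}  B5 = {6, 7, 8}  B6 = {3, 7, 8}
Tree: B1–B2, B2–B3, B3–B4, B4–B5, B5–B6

Vertex coverage: the bags together contain {1, 2, 3, 4, 5, 6, 7, 8}, the full vertex set. Edge coverage: each edge of G has both endpoints in at least one bag. Running intersection: for every vertex, the bags containing it form a connected subtree. All three properties hold, so this is a valid tree decomposition of width max|bag| − 1 = 2, and hence tw(G) ≤ 2.

Yes; width 2.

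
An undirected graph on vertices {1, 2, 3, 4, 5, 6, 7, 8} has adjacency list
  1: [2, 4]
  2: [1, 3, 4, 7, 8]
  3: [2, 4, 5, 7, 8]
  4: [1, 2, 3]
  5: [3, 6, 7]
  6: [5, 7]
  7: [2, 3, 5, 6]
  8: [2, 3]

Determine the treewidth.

A width-2 tree decomposition is:
Bags: B1 = {2, 3, 4}  B2 = {1, 2, 4}  B3 = {2, 3, 7}  B4 = {2, 3, 8}  B5 = {3, 5, 7}  B6 = {5, 6, 7}
Tree: B1–B2, B1–B3, B1–B4, B3–B5, B5–B6
Every bag has size at most 3, so the width is 3 − 1 = 2 and tw(G) ≤ 2. For the lower bound, the 3 vertices {1, 2, 4} are pairwise adjacent, and any tree decomposition puts a clique entirely inside one bag — forcing width ≥ 2. Combining the bounds, tw(G) = 2.

2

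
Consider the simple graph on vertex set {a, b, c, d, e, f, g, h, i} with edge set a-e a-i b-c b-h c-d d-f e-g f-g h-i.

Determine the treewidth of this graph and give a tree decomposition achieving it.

Every bag has size at most 3, so the width is 3 − 1 = 2 and tw(G) ≤ 2. The edges e–a–i–h–b–c–d–f–g–e form a cycle, so G is not a tree and its treewidth is at least 2. Hence tw(G) = 2 exactly.

Treewidth 2.
One such decomposition:
Bags: B1 = {a, e, i}  B2 = {e, h, i}  B3 = {b, e, h}  B4 = {b, c, e}  B5 = {c, d, e}  B6 = {d, e, f}  B7 = {e, f, g}
Tree: B1–B2, B2–B3, B3–B4, B4–B5, B5–B6, B6–B7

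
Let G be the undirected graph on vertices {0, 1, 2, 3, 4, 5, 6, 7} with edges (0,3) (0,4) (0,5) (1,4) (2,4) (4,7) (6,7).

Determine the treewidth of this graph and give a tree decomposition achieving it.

Treewidth 1.
One optimal decomposition is:
Bags: B1 = {0, 4}  B2 = {2, 4}  B3 = {4, 7}  B4 = {0, 5}  B5 = {0, 3}  B6 = {6, 7}  B7 = {1, 4}
Tree: B1–B2, B2–B3, B1–B4, B1–B5, B3–B6, B1–B7

Every bag has size at most 2, so the width is 2 − 1 = 1 and tw(G) ≤ 1. G has an edge, so its treewidth is at least 1. The upper and lower bounds meet at 1, so that is the treewidth.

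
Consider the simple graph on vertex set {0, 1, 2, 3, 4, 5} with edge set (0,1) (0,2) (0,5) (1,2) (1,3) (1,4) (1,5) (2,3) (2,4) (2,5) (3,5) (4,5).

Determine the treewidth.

3

A width-3 tree decomposition is:
Bags: B1 = {1, 2, 3, 5}  B2 = {0, 1, 2, 5}  B3 = {1, 2, 4, 5}
Tree: B1–B2, B1–B3
Every bag has size at most 4, so the width is 4 − 1 = 3 and tw(G) ≤ 3. On the other hand G contains the 4-clique {0, 1, 2, 5}. A clique must lie in a single bag of any decomposition, so no decomposition can have width below 3. Therefore the treewidth is 3.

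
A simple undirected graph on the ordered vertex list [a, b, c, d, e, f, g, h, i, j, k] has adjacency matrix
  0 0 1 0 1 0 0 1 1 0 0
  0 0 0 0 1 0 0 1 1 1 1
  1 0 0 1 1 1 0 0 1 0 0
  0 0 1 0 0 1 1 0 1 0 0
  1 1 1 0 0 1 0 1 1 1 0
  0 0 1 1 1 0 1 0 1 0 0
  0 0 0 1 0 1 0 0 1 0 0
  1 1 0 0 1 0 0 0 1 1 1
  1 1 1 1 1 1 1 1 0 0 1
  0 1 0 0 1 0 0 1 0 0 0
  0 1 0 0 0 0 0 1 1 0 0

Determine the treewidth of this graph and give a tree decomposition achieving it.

Every bag has size at most 4, so the width is 4 − 1 = 3 and tw(G) ≤ 3. For the lower bound, the 4 vertices {b, e, h, j} are pairwise adjacent, and any tree decomposition puts a clique entirely inside one bag — forcing width ≥ 3. Hence tw(G) = 3 exactly.

Treewidth 3.
One such decomposition:
Bags: B1 = {a, e, h, i}  B2 = {a, c, e, i}  B3 = {b, e, h, i}  B4 = {c, e, f, i}  B5 = {c, d, f, i}  B6 = {b, e, h, j}  B7 = {b, h, i, k}  B8 = {d, f, g, i}
Tree: B1–B2, B1–B3, B2–B4, B4–B5, B3–B6, B3–B7, B5–B8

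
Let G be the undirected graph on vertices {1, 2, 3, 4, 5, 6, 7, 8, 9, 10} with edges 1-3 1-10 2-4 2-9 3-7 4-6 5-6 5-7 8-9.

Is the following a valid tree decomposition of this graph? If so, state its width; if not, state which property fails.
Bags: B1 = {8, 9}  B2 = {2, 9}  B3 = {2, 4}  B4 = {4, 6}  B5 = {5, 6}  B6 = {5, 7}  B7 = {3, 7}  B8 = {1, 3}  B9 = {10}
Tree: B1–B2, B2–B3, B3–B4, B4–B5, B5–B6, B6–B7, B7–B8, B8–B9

A tree decomposition must satisfy three properties: every vertex lies in some bag; for every edge, both endpoints lie together in some bag; and for every vertex, the bags containing it form a connected subtree. Here edge (1,10) lies in no bag, so the decomposition is invalid.

No — edge (1,10) lies in no bag.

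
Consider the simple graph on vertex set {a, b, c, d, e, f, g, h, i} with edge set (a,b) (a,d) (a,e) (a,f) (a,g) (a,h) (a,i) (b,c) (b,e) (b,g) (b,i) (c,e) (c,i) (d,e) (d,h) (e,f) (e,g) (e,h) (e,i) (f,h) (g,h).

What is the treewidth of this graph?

3

A width-3 tree decomposition is:
Bags: B1 = {a, b, e, i}  B2 = {a, b, e, g}  B3 = {a, e, g, h}  B4 = {b, c, e, i}  B5 = {a, d, e, h}  B6 = {a, e, f, h}
Tree: B1–B2, B2–B3, B1–B4, B3–B5, B5–B6
Every bag has size at most 4, so the width is 4 − 1 = 3 and tw(G) ≤ 3. For the lower bound, the 4 vertices {b, c, e, i} are pairwise adjacent, and any tree decomposition puts a clique entirely inside one bag — forcing width ≥ 3. Combining the bounds, tw(G) = 3.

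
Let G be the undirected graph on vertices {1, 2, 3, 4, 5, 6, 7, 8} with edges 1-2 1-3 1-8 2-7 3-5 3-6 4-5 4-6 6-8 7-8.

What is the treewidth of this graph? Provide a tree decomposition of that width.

Every bag has size at most 3, so the width is 3 − 1 = 2 and tw(G) ≤ 2. Since 4–5–3–6–4 is a cycle in G, G is not acyclic. Forests are exactly the graphs of treewidth ≤ 1, so tw(G) ≥ 2. The upper and lower bounds meet at 2, so that is the treewidth.

Treewidth 2.
One optimal decomposition is:
Bags: B1 = {4, 5, 6}  B2 = {3, 5, 6}  B3 = {3, 6, 8}  B4 = {1, 3, 8}  B5 = {1, 7, 8}  B6 = {1, 2, 7}
Tree: B1–B2, B2–B3, B3–B4, B4–B5, B5–B6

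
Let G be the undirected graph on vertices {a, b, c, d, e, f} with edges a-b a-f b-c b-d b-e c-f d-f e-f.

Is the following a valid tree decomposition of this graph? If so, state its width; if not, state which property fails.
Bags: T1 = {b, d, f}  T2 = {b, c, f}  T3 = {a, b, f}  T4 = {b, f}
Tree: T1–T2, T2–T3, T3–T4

A tree decomposition must satisfy three properties: every vertex lies in some bag; for every edge, both endpoints lie together in some bag; and for every vertex, the bags containing it form a connected subtree. Here vertex e appears in no bag, so the decomposition is invalid.

No — vertex e appears in no bag.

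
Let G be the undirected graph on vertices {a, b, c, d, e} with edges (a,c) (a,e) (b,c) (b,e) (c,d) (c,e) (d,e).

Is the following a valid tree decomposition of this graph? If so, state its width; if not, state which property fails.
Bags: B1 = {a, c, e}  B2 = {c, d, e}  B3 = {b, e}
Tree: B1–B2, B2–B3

A tree decomposition must satisfy three properties: every vertex lies in some bag; for every edge, both endpoints lie together in some bag; and for every vertex, the bags containing it form a connected subtree. Here edge (c,b) lies in no bag, so the decomposition is invalid.

No — edge (c,b) lies in no bag.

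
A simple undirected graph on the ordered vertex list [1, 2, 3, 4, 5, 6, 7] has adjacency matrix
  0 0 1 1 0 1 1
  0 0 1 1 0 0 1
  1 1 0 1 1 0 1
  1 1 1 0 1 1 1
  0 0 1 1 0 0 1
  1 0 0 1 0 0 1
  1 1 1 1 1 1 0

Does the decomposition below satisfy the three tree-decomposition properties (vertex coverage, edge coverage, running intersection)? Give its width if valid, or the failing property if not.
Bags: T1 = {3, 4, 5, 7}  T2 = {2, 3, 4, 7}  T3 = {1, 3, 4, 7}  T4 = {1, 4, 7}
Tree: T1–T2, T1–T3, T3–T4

No — vertex 6 appears in no bag.

A tree decomposition must satisfy three properties: every vertex lies in some bag; for every edge, both endpoints lie together in some bag; and for every vertex, the bags containing it form a connected subtree. Here vertex 6 appears in no bag, so the decomposition is invalid.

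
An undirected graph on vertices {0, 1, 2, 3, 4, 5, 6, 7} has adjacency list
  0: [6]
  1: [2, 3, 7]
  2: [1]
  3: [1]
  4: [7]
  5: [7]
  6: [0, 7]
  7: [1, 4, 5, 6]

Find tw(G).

1

A width-1 tree decomposition is:
Bags: B1 = {1, 7}  B2 = {1, 3}  B3 = {1, 2}  B4 = {4, 7}  B5 = {6, 7}  B6 = {5, 7}  B7 = {0, 6}
Tree: B1–B2, B1–B3, B1–B4, B4–B5, B4–B6, B5–B7
The largest bag has 2 vertices, giving width 1; this decomposition certifies tw(G) ≤ 1. G has an edge, so its treewidth is at least 1. Hence tw(G) = 1 exactly.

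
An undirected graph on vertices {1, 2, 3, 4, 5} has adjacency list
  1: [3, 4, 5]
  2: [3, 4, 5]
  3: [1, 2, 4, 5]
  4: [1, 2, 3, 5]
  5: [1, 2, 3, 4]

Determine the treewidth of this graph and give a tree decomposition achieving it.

Treewidth 3.
Bags: B1 = {1, 3, 4, 5}  B2 = {2, 3, 4, 5}
Tree: B1–B2

Each bag holds 4 vertices, so the decomposition has width 3, which upper-bounds the treewidth. On the other hand G contains the 4-clique {1, 3, 4, 5}. A clique must lie in a single bag of any decomposition, so no decomposition can have width below 3. Hence tw(G) = 3 exactly.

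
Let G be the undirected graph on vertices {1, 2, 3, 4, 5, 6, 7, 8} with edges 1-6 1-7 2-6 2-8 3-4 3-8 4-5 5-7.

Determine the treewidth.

2

A width-2 tree decomposition is:
Bags: B1 = {3, 4, 8}  B2 = {2, 4, 8}  B3 = {2, 4, 6}  B4 = {1, 4, 6}  B5 = {1, 4, 7}  B6 = {4, 5, 7}
Tree: B1–B2, B2–B3, B3–B4, B4–B5, B5–B6
The largest bag has 3 vertices, giving width 2; this decomposition certifies tw(G) ≤ 2. For the lower bound, G contains the cycle 4–3–8–2–6–1–7–5–4, so G is not a forest; only forests have treewidth ≤ 1, hence tw(G) ≥ 2. Combining the bounds, tw(G) = 2.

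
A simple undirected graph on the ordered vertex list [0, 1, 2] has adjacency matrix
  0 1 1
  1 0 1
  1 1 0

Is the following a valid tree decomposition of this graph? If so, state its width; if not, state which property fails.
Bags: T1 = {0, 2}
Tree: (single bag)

A tree decomposition must satisfy three properties: every vertex lies in some bag; for every edge, both endpoints lie together in some bag; and for every vertex, the bags containing it form a connected subtree. Here vertex 1 appears in no bag, so the decomposition is invalid.

No — vertex 1 appears in no bag.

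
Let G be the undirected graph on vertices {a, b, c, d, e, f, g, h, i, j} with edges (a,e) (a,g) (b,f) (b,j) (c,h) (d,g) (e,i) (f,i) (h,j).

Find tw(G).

1

A width-1 tree decomposition is:
Bags: B1 = {c, h}  B2 = {h, j}  B3 = {b, j}  B4 = {b, f}  B5 = {f, i}  B6 = {e, i}  B7 = {a, e}  B8 = {a, g}  B9 = {d, g}
Tree: B1–B2, B2–B3, B3–B4, B4–B5, B5–B6, B6–B7, B7–B8, B8–B9
Each bag holds 2 vertices, so the decomposition has width 1, which upper-bounds the treewidth. Any graph with an edge has treewidth ≥ 1, and G has the edge c–h. Combining the bounds, tw(G) = 1.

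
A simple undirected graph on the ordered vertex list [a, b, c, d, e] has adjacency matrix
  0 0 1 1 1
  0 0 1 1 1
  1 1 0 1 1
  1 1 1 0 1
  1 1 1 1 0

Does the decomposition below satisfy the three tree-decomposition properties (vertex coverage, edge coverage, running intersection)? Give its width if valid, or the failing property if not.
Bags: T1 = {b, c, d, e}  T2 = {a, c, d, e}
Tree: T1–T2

Yes; width 3.

Checking the three conditions: (i) the bags cover all of {a, b, c, d, e}; (ii) for each edge, some bag contains both endpoints; (iii) the bags containing any fixed vertex form a subtree. All hold, so the decomposition is valid with width 4 − 1 = 3.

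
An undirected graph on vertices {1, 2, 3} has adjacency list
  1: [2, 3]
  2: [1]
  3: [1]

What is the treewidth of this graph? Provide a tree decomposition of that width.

Treewidth 1.
Bags: B1 = {1, 2}  B2 = {1, 3}
Tree: B1–B2

The largest bag has 2 vertices, giving width 1; this decomposition certifies tw(G) ≤ 1. Any graph with an edge has treewidth ≥ 1, and G has the edge 1–2. Therefore the treewidth is 1.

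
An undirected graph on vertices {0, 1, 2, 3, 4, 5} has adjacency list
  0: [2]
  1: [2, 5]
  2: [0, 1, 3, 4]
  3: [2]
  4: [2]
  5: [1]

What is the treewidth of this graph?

1

A width-1 tree decomposition is:
Bags: B1 = {1, 2}  B2 = {2, 4}  B3 = {1, 5}  B4 = {2, 3}  B5 = {0, 2}
Tree: B1–B2, B1–B3, B1–B4, B2–B5
The largest bag has 2 vertices, giving width 1; this decomposition certifies tw(G) ≤ 1. G has an edge, so its treewidth is at least 1. Hence tw(G) = 1 exactly.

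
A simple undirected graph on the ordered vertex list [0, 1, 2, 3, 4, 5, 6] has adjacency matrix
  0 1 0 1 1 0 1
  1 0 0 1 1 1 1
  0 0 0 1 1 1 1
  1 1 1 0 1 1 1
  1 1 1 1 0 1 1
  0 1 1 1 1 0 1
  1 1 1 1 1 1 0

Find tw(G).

A width-4 tree decomposition is:
Bags: B1 = {1, 3, 4, 5, 6}  B2 = {2, 3, 4, 5, 6}  B3 = {0, 1, 3, 4, 6}
Tree: B1–B2, B1–B3
The largest bag has 5 vertices, giving width 4; this decomposition certifies tw(G) ≤ 4. Conversely, {0, 1, 3, 4, 6} is a clique of size 5, and the vertices of any clique must share a bag in every tree decomposition; so some bag has ≥ 5 vertices and tw(G) ≥ 4. The upper and lower bounds meet at 4, so that is the treewidth.

4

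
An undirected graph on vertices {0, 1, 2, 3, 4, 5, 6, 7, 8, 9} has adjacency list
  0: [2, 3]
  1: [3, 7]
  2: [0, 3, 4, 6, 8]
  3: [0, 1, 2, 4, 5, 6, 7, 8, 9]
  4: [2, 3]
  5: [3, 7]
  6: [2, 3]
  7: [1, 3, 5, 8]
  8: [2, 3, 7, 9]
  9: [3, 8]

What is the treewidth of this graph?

A width-2 tree decomposition is:
Bags: B1 = {3, 5, 7}  B2 = {3, 7, 8}  B3 = {2, 3, 8}  B4 = {1, 3, 7}  B5 = {2, 3, 6}  B6 = {3, 8, 9}  B7 = {0, 2, 3}  B8 = {2, 3, 4}
Tree: B1–B2, B2–B3, B1–B4, B3–B5, B3–B6, B5–B7, B5–B8
The largest bag has 3 vertices, giving width 2; this decomposition certifies tw(G) ≤ 2. On the other hand G contains the 3-clique {1, 3, 7}. A clique must lie in a single bag of any decomposition, so no decomposition can have width below 2. Hence tw(G) = 2 exactly.

2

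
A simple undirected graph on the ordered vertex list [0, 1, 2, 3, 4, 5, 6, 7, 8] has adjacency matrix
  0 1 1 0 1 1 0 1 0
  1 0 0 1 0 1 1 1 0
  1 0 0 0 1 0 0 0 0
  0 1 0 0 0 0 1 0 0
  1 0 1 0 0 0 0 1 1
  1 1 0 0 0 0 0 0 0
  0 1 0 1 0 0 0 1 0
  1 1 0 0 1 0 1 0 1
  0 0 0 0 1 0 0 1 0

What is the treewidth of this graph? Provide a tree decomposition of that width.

The largest bag has 3 vertices, giving width 2; this decomposition certifies tw(G) ≤ 2. On the other hand G contains the 3-clique {0, 1, 5}. A clique must lie in a single bag of any decomposition, so no decomposition can have width below 2. Therefore the treewidth is 2.

Treewidth 2.
Bags: B1 = {0, 4, 7}  B2 = {0, 1, 7}  B3 = {4, 7, 8}  B4 = {1, 6, 7}  B5 = {0, 2, 4}  B6 = {1, 3, 6}  B7 = {0, 1, 5}
Tree: B1–B2, B1–B3, B2–B4, B1–B5, B4–B6, B2–B7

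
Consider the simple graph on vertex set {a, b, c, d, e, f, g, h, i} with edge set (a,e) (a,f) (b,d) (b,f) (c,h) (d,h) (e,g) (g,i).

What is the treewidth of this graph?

1

A width-1 tree decomposition is:
Bags: B1 = {g, i}  B2 = {e, g}  B3 = {a, e}  B4 = {a, f}  B5 = {b, f}  B6 = {b, d}  B7 = {d, h}  B8 = {c, h}
Tree: B1–B2, B2–B3, B3–B4, B4–B5, B5–B6, B6–B7, B7–B8
Every bag has size at most 2, so the width is 2 − 1 = 1 and tw(G) ≤ 1. Any graph with an edge has treewidth ≥ 1, and G has the edge i–g. Hence tw(G) = 1 exactly.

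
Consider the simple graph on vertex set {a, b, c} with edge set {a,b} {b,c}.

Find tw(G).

1

A width-1 tree decomposition is:
Bags: B1 = {a, b}  B2 = {b, c}
Tree: B1–B2
Every bag has size at most 2, so the width is 2 − 1 = 1 and tw(G) ≤ 1. G has an edge, so its treewidth is at least 1. Combining the bounds, tw(G) = 1.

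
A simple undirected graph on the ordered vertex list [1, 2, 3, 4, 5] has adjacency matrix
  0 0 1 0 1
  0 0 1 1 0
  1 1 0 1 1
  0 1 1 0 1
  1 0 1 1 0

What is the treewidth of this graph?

A width-2 tree decomposition is:
Bags: B1 = {2, 3, 4}  B2 = {3, 4, 5}  B3 = {1, 3, 5}
Tree: B1–B2, B2–B3
Every bag has size at most 3, so the width is 3 − 1 = 2 and tw(G) ≤ 2. On the other hand G contains the 3-clique {1, 3, 5}. A clique must lie in a single bag of any decomposition, so no decomposition can have width below 2. Therefore the treewidth is 2.

2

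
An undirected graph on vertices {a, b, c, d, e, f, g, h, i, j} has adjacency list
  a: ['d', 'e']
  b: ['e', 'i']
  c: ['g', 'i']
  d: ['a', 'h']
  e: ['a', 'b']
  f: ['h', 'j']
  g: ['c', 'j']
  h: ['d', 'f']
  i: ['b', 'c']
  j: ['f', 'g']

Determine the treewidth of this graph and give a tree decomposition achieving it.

Treewidth 2.
Bags: B1 = {f, g, j}  B2 = {f, g, h}  B3 = {d, g, h}  B4 = {a, d, g}  B5 = {a, e, g}  B6 = {b, e, g}  B7 = {b, g, i}  B8 = {c, g, i}
Tree: B1–B2, B2–B3, B3–B4, B4–B5, B5–B6, B6–B7, B7–B8

Every bag has size at most 3, so the width is 3 − 1 = 2 and tw(G) ≤ 2. For the lower bound, G contains the cycle g–j–f–h–d–a–e–b–i–c–g, so G is not a forest; only forests have treewidth ≤ 1, hence tw(G) ≥ 2. Therefore the treewidth is 2.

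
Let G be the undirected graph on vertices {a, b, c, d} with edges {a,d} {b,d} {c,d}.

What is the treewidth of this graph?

1

A width-1 tree decomposition is:
Bags: B1 = {c, d}  B2 = {b, d}  B3 = {a, d}
Tree: B1–B2, B2–B3
Every bag has size at most 2, so the width is 2 − 1 = 1 and tw(G) ≤ 1. Any graph with an edge has treewidth ≥ 1, and G has the edge d–c. Therefore the treewidth is 1.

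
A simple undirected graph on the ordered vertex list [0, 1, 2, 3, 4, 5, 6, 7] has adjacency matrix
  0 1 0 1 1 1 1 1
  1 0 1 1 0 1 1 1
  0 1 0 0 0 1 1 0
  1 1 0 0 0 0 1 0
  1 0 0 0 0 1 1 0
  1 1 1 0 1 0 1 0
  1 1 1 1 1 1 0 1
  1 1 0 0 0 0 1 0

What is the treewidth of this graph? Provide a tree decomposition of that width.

Treewidth 3.
Bags: B1 = {0, 1, 6, 7}  B2 = {0, 1, 5, 6}  B3 = {0, 1, 3, 6}  B4 = {1, 2, 5, 6}  B5 = {0, 4, 5, 6}
Tree: B1–B2, B2–B3, B2–B4, B2–B5

The largest bag has 4 vertices, giving width 3; this decomposition certifies tw(G) ≤ 3. On the other hand G contains the 4-clique {0, 1, 3, 6}. A clique must lie in a single bag of any decomposition, so no decomposition can have width below 3. Therefore the treewidth is 3.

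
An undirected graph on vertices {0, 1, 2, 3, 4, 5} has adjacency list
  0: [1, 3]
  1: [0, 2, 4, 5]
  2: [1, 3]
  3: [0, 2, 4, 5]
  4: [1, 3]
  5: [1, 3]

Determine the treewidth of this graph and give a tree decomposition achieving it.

Treewidth 2.
Bags: B1 = {0, 1, 3}  B2 = {1, 3, 4}  B3 = {1, 3, 5}  B4 = {1, 2, 3}
Tree: B1–B2, B2–B3, B3–B4

Every bag has size at most 3, so the width is 3 − 1 = 2 and tw(G) ≤ 2. For the lower bound, G contains the cycle 3–0–1–4–3, so G is not a forest; only forests have treewidth ≤ 1, hence tw(G) ≥ 2. Combining the bounds, tw(G) = 2.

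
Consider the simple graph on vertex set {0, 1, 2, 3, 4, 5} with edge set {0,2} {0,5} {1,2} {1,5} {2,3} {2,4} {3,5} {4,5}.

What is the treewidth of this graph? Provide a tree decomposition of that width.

Treewidth 2.
One optimal decomposition is:
Bags: B1 = {2, 4, 5}  B2 = {2, 3, 5}  B3 = {0, 2, 5}  B4 = {1, 2, 5}
Tree: B1–B2, B2–B3, B3–B4

Each bag holds 3 vertices, so the decomposition has width 2, which upper-bounds the treewidth. For the lower bound, G contains the cycle 2–4–5–3–2, so G is not a forest; only forests have treewidth ≤ 1, hence tw(G) ≥ 2. Combining the bounds, tw(G) = 2.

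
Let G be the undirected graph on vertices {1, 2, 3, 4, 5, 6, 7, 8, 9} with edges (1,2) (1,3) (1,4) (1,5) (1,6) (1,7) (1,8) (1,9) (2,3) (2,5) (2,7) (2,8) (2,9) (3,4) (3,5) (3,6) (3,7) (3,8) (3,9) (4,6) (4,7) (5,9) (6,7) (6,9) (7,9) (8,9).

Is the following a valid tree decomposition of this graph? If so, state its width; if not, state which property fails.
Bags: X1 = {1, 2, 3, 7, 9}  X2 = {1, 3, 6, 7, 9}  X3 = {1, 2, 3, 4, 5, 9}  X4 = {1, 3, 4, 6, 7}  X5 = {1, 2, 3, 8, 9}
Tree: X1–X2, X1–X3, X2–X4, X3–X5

No — bags containing vertex 4 are not connected in the tree.

A tree decomposition must satisfy three properties: every vertex lies in some bag; for every edge, both endpoints lie together in some bag; and for every vertex, the bags containing it form a connected subtree. Here bags containing vertex 4 are not connected in the tree, so the decomposition is invalid.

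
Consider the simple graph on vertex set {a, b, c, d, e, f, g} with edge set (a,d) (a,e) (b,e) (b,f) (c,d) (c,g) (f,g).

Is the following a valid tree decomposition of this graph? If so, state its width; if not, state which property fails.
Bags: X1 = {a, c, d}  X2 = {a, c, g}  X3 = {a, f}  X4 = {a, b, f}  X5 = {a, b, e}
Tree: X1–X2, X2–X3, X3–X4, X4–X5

No — edge (g,f) lies in no bag.

A tree decomposition must satisfy three properties: every vertex lies in some bag; for every edge, both endpoints lie together in some bag; and for every vertex, the bags containing it form a connected subtree. Here edge (g,f) lies in no bag, so the decomposition is invalid.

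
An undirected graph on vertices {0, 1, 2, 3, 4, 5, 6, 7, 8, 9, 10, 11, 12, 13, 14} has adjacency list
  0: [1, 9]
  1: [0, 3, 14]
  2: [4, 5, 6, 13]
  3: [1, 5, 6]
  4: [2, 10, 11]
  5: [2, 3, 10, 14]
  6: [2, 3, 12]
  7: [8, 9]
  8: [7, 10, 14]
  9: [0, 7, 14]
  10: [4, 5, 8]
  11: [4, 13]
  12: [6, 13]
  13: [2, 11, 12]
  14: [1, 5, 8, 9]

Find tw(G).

3

A width-3 tree decomposition is:
Bags: B1 = {0, 7, 8, 9}  B2 = {0, 8, 9, 14}  B3 = {0, 1, 8, 14}  B4 = {1, 8, 10, 14}  B5 = {1, 5, 10, 14}  B6 = {1, 3, 5, 10}  B7 = {3, 4, 5, 10}  B8 = {2, 3, 4, 5}  B9 = {2, 3, 4, 6}  B10 = {2, 4, 6, 11}  B11 = {2, 6, 11, 13}  B12 = {6, 11, 12, 13}
Tree: B1–B2, B2–B3, B3–B4, B4–B5, B5–B6, B6–B7, B7–B8, B8–B9, B9–B10, B10–B11, B11–B12
Every bag has size at most 4, so the width is 4 − 1 = 3 and tw(G) ≤ 3. For the lower bound: the 4 vertex sets {0,7,9}, {8}, {14}, {1,3,5,10} are disjoint, each induces a connected subgraph, and every pair is joined by at least one edge of G. Contracting each set to a single vertex therefore yields K_{4} as a minor, and since treewidth is minor-monotone, tw(G) ≥ tw(K_{4}) = 3. Hence tw(G) = 3 exactly.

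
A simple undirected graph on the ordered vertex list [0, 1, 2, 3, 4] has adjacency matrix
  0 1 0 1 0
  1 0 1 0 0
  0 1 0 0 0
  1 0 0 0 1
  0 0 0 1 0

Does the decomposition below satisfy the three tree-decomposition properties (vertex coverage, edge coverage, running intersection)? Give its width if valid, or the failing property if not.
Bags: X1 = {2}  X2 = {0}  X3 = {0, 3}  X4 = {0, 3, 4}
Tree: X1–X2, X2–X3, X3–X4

No — vertex 1 appears in no bag.

A tree decomposition must satisfy three properties: every vertex lies in some bag; for every edge, both endpoints lie together in some bag; and for every vertex, the bags containing it form a connected subtree. Here vertex 1 appears in no bag, so the decomposition is invalid.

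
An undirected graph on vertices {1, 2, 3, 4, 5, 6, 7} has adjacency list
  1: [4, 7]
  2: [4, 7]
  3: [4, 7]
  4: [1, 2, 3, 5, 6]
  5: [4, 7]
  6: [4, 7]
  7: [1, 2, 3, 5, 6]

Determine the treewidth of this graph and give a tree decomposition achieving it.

Treewidth 2.
One such decomposition:
Bags: B1 = {4, 5, 7}  B2 = {1, 4, 7}  B3 = {3, 4, 7}  B4 = {4, 6, 7}  B5 = {2, 4, 7}
Tree: B1–B2, B2–B3, B3–B4, B4–B5

Every bag has size at most 3, so the width is 3 − 1 = 2 and tw(G) ≤ 2. For the lower bound, G contains the cycle 7–5–4–1–7, so G is not a forest; only forests have treewidth ≤ 1, hence tw(G) ≥ 2. The upper and lower bounds meet at 2, so that is the treewidth.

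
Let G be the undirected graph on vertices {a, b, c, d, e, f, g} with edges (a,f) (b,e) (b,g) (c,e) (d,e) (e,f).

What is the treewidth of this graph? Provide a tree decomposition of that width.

Every bag has size at most 2, so the width is 2 − 1 = 1 and tw(G) ≤ 1. G has an edge, so its treewidth is at least 1. Combining the bounds, tw(G) = 1.

Treewidth 1.
One such decomposition:
Bags: B1 = {c, e}  B2 = {e, f}  B3 = {b, e}  B4 = {a, f}  B5 = {b, g}  B6 = {d, e}
Tree: B1–B2, B1–B3, B2–B4, B3–B5, B3–B6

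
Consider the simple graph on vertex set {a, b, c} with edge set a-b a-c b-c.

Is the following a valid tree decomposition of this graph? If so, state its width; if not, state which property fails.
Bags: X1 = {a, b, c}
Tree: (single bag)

Every vertex of G appears in some bag (union = {a, b, c}); every edge is covered by a bag; and for each vertex v the set of bags containing v is connected in the bag tree. The decomposition is therefore valid. The largest bag has 3 vertices, so the width is 2.

Yes; width 2.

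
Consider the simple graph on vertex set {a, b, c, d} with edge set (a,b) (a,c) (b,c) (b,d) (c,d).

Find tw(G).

A width-2 tree decomposition is:
Bags: B1 = {b, c, d}  B2 = {a, b, c}
Tree: B1–B2
Every bag has size at most 3, so the width is 3 − 1 = 2 and tw(G) ≤ 2. For the lower bound, the 3 vertices {b, c, d} are pairwise adjacent, and any tree decomposition puts a clique entirely inside one bag — forcing width ≥ 2. Hence tw(G) = 2 exactly.

2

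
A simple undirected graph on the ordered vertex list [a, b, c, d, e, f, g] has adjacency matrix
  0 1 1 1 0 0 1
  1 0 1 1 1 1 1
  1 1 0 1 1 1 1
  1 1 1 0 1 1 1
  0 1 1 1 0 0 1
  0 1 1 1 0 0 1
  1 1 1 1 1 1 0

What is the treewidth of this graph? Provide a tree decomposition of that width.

Treewidth 4.
Bags: B1 = {a, b, c, d, g}  B2 = {b, c, d, f, g}  B3 = {b, c, d, e, g}
Tree: B1–B2, B2–B3

The largest bag has 5 vertices, giving width 4; this decomposition certifies tw(G) ≤ 4. For the lower bound, the 5 vertices {b, c, d, e, g} are pairwise adjacent, and any tree decomposition puts a clique entirely inside one bag — forcing width ≥ 4. Hence tw(G) = 4 exactly.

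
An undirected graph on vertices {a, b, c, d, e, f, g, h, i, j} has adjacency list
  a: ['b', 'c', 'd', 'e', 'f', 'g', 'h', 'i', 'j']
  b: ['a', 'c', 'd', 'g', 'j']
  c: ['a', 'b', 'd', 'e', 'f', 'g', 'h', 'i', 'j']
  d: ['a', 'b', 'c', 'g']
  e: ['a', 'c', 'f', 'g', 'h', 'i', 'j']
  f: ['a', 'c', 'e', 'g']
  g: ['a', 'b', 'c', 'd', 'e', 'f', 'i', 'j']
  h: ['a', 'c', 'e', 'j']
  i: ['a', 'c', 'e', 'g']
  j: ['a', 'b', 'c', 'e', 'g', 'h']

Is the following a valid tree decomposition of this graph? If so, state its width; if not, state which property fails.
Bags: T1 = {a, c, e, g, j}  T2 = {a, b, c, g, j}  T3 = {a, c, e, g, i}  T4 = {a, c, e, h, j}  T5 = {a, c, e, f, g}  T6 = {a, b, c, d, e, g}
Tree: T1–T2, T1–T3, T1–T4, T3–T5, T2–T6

A tree decomposition must satisfy three properties: every vertex lies in some bag; for every edge, both endpoints lie together in some bag; and for every vertex, the bags containing it form a connected subtree. Here bags containing vertex e are not connected in the tree, so the decomposition is invalid.

No — bags containing vertex e are not connected in the tree.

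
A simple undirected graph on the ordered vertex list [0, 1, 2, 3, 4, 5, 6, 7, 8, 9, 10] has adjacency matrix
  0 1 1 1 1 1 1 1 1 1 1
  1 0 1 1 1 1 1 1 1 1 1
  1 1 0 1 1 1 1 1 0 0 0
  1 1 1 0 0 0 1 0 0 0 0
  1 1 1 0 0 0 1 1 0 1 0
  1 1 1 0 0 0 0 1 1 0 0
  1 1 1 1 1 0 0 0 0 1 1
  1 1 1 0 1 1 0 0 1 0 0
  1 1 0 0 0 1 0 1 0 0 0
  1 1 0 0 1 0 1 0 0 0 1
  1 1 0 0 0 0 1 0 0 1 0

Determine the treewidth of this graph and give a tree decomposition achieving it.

Treewidth 4.
One optimal decomposition is:
Bags: B1 = {0, 1, 2, 4, 7}  B2 = {0, 1, 2, 5, 7}  B3 = {0, 1, 2, 4, 6}  B4 = {0, 1, 2, 3, 6}  B5 = {0, 1, 5, 7, 8}  B6 = {0, 1, 4, 6, 9}  B7 = {0, 1, 6, 9, 10}
Tree: B1–B2, B1–B3, B3–B4, B2–B5, B3–B6, B6–B7

Every bag has size at most 5, so the width is 5 − 1 = 4 and tw(G) ≤ 4. On the other hand G contains the 5-clique {0, 1, 5, 7, 8}. A clique must lie in a single bag of any decomposition, so no decomposition can have width below 4. Combining the bounds, tw(G) = 4.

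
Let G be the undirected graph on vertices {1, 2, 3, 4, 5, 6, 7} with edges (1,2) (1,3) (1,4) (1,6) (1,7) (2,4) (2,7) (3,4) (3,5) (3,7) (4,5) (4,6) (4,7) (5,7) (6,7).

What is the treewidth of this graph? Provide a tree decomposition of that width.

Each bag holds 4 vertices, so the decomposition has width 3, which upper-bounds the treewidth. For the lower bound, the 4 vertices {1, 2, 4, 7} are pairwise adjacent, and any tree decomposition puts a clique entirely inside one bag — forcing width ≥ 3. The upper and lower bounds meet at 3, so that is the treewidth.

Treewidth 3.
One such decomposition:
Bags: B1 = {1, 3, 4, 7}  B2 = {1, 4, 6, 7}  B3 = {1, 2, 4, 7}  B4 = {3, 4, 5, 7}
Tree: B1–B2, B1–B3, B1–B4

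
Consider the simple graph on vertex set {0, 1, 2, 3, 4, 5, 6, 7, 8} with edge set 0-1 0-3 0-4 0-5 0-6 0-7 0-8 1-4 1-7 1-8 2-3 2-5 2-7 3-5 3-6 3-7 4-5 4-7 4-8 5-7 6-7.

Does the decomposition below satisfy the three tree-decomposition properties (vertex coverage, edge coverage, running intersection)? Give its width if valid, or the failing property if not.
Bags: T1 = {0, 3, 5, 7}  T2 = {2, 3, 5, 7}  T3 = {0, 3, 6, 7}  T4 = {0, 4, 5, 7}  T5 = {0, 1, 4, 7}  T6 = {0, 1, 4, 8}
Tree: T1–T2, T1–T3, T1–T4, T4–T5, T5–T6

Yes; width 3.

Checking the three conditions: (i) the bags cover all of {0, 1, 2, 3, 4, 5, 6, 7, 8}; (ii) for each edge, some bag contains both endpoints; (iii) the bags containing any fixed vertex form a subtree. All hold, so the decomposition is valid with width 4 − 1 = 3.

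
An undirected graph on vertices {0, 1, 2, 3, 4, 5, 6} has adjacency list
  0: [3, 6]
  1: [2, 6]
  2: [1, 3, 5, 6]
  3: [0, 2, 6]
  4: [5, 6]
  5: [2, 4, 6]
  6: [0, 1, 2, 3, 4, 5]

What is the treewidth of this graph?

2

A width-2 tree decomposition is:
Bags: B1 = {2, 3, 6}  B2 = {2, 5, 6}  B3 = {0, 3, 6}  B4 = {4, 5, 6}  B5 = {1, 2, 6}
Tree: B1–B2, B1–B3, B2–B4, B1–B5
Every bag has size at most 3, so the width is 3 − 1 = 2 and tw(G) ≤ 2. For the lower bound, the 3 vertices {0, 3, 6} are pairwise adjacent, and any tree decomposition puts a clique entirely inside one bag — forcing width ≥ 2. Therefore the treewidth is 2.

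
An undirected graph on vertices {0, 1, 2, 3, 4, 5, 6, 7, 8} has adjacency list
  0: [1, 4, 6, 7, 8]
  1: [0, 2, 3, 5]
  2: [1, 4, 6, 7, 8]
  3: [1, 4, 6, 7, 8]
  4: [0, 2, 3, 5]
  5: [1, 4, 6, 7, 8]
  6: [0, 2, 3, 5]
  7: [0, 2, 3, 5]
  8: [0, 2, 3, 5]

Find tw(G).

4

A width-4 tree decomposition is:
Bags: B1 = {0, 2, 3, 5, 8}  B2 = {0, 2, 3, 4, 5}  B3 = {0, 2, 3, 5, 6}  B4 = {0, 2, 3, 5, 7}  B5 = {0, 1, 2, 3, 5}
Tree: B1–B2, B2–B3, B3–B4, B4–B5
Each bag holds 5 vertices, so the decomposition has width 4, which upper-bounds the treewidth. For the lower bound: the 5 vertex sets {2,8}, {4,5}, {3,6}, {0}, {7} are disjoint, each induces a connected subgraph, and every pair is joined by at least one edge of G. Contracting each set to a single vertex therefore yields K_{5} as a minor, and since treewidth is minor-monotone, tw(G) ≥ tw(K_{5}) = 4. Therefore the treewidth is 4.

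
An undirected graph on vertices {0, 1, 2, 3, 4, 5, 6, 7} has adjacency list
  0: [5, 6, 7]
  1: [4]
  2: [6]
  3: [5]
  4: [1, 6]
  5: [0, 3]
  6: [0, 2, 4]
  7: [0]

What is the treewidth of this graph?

1

A width-1 tree decomposition is:
Bags: B1 = {0, 6}  B2 = {4, 6}  B3 = {0, 5}  B4 = {3, 5}  B5 = {0, 7}  B6 = {2, 6}  B7 = {1, 4}
Tree: B1–B2, B1–B3, B3–B4, B1–B5, B2–B6, B2–B7
Every bag has size at most 2, so the width is 2 − 1 = 1 and tw(G) ≤ 1. Any graph with an edge has treewidth ≥ 1, and G has the edge 6–0. Therefore the treewidth is 1.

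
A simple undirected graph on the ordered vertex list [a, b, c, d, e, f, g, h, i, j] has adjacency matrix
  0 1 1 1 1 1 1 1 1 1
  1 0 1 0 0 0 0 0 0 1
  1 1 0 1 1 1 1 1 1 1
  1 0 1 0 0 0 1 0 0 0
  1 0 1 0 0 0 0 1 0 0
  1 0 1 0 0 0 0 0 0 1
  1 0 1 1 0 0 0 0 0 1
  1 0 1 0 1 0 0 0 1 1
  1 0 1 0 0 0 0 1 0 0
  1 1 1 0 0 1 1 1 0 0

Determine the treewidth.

3

A width-3 tree decomposition is:
Bags: B1 = {a, c, d, g}  B2 = {a, c, g, j}  B3 = {a, c, h, j}  B4 = {a, c, h, i}  B5 = {a, c, f, j}  B6 = {a, b, c, j}  B7 = {a, c, e, h}
Tree: B1–B2, B2–B3, B3–B4, B3–B5, B3–B6, B4–B7
The largest bag has 4 vertices, giving width 3; this decomposition certifies tw(G) ≤ 3. For the lower bound, the 4 vertices {a, c, d, g} are pairwise adjacent, and any tree decomposition puts a clique entirely inside one bag — forcing width ≥ 3. Therefore the treewidth is 3.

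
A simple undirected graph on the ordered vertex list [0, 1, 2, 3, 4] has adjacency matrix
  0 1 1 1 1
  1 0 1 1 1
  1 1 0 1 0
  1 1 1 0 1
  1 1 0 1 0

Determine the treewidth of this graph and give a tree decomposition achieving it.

Each bag holds 4 vertices, so the decomposition has width 3, which upper-bounds the treewidth. For the lower bound, the 4 vertices {0, 1, 2, 3} are pairwise adjacent, and any tree decomposition puts a clique entirely inside one bag — forcing width ≥ 3. Therefore the treewidth is 3.

Treewidth 3.
Bags: B1 = {0, 1, 3, 4}  B2 = {0, 1, 2, 3}
Tree: B1–B2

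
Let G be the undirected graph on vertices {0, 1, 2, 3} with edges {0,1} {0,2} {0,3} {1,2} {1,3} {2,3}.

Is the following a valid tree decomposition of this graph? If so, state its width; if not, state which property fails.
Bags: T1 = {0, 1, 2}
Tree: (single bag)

No — vertex 3 appears in no bag.

A tree decomposition must satisfy three properties: every vertex lies in some bag; for every edge, both endpoints lie together in some bag; and for every vertex, the bags containing it form a connected subtree. Here vertex 3 appears in no bag, so the decomposition is invalid.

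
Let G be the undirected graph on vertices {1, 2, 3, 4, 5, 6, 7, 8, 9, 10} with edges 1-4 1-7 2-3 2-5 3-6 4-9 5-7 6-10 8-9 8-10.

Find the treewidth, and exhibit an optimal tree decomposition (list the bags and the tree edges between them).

The largest bag has 3 vertices, giving width 2; this decomposition certifies tw(G) ≤ 2. The edges 8–10–6–3–2–5–7–1–4–9–8 form a cycle, so G is not a tree and its treewidth is at least 2. Therefore the treewidth is 2.

Treewidth 2.
Bags: B1 = {6, 8, 10}  B2 = {3, 6, 8}  B3 = {2, 3, 8}  B4 = {2, 5, 8}  B5 = {5, 7, 8}  B6 = {1, 7, 8}  B7 = {1, 4, 8}  B8 = {4, 8, 9}
Tree: B1–B2, B2–B3, B3–B4, B4–B5, B5–B6, B6–B7, B7–B8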